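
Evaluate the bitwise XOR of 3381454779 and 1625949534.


0b11001001100011001110011110111011 ^ 0b1100000111010100000010101011110 = 0b10101001011001101110001011100101 = 2842092261

2842092261


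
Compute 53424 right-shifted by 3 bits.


0b1101000010110000 >> 3 = 0b1101000010110 = 6678

6678


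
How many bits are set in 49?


0b110001 has 3 set bits

3


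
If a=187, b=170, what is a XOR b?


187 ^ 170 = 17

17


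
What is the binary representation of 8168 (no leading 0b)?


8168 = 1111111101000 in binary

1111111101000


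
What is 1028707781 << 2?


0b111101010100001101010111000101 << 2 = 0b11110101010000110101011100010100 = 4114831124

4114831124


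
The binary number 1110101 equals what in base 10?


1110101 in decimal = 117

117


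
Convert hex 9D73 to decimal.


9D73 hex = 40307 decimal

40307


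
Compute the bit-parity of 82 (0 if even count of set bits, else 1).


0b1010010 has 3 ones => parity 1

1


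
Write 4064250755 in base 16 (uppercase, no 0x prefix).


4064250755 = F23F8B83 hex

F23F8B83


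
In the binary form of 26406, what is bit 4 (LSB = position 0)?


0b110011100100110, position 4 = 0

0


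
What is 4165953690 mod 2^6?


4165953690 & 63 = 26

26


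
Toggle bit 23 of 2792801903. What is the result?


2792801903 ^ (1 << 23) = 2792801903 ^ 8388608 = 2801190511

2801190511


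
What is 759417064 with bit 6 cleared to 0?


759417064 & ~(1 << 6) = 759417000

759417000


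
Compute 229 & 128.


0b11100101 & 0b10000000 = 0b10000000 = 128

128


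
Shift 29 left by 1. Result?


0b11101 << 1 = 0b111010 = 58

58


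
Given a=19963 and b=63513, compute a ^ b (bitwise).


19963 ^ 63513 = 46562

46562


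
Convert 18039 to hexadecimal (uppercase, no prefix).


18039 = 4677 hex

4677


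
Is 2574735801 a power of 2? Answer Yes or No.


0b10011001011101110101100110111001. Multiple bits set => No

No


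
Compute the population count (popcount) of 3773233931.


0b11100000111001101111101100001011 has 18 set bits

18


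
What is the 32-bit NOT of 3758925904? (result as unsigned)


~0b11100000000011001010100001010000 = 0b11111111100110101011110101111 = 536041391 (32-bit unsigned)

536041391


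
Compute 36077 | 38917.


0b1000110011101101 | 0b1001100000000101 = 0b1001110011101101 = 40173

40173


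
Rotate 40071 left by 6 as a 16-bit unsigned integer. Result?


Rotate 0b1001110010000111 left by 6 (16-bit) = 0b10000111100111 = 8679

8679


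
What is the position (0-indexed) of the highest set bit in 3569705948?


0b11010100110001010110001111011100. Highest set bit at position 31

31


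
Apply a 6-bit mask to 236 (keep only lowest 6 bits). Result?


236 & 63 = 44

44


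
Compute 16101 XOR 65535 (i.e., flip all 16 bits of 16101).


16101 ^ 65535 = 49434

49434


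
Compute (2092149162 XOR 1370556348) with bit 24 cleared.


Step 1: 2092149162 ^ 1370556348 = 755150358
Step 2: 755150358 & ~(1 << 24) = 738373142

738373142


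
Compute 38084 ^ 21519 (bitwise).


0b1001010011000100 ^ 0b101010000001111 = 0b1100000011001011 = 49355

49355


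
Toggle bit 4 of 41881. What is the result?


41881 ^ (1 << 4) = 41881 ^ 16 = 41865

41865


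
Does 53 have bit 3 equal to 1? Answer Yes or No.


0b110101, bit 3 = 0. No

No


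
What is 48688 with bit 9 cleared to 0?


48688 & ~(1 << 9) = 48176

48176


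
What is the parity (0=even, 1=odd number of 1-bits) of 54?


0b110110 has 4 ones => parity 0

0


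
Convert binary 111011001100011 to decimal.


111011001100011 in decimal = 30307

30307


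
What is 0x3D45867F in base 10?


3D45867F hex = 1027966591 decimal

1027966591


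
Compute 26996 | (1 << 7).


26996 | (1 << 7) = 26996 | 128 = 27124

27124


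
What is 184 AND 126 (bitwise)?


0b10111000 & 0b1111110 = 0b111000 = 56

56


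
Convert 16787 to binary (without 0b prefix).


16787 = 100000110010011 in binary

100000110010011


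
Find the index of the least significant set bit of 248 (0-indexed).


0b11111000. Lowest set bit at position 3

3


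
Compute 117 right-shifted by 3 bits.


0b1110101 >> 3 = 0b1110 = 14

14


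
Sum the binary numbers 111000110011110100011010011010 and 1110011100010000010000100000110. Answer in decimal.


111000110011110100011010011010 + 1110011100010000010000100000110 = 10101100010101110110011110100000 = 2891409312

2891409312


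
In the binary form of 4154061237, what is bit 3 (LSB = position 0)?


0b11110111100110011111000110110101, position 3 = 0

0


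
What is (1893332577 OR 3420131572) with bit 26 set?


Step 1: 1893332577 | 3420131572 = 4225496821
Step 2: 4225496821 | (1 << 26) = 4225496821 | 67108864 = 4292605685

4292605685


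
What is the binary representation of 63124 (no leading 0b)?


63124 = 1111011010010100 in binary

1111011010010100


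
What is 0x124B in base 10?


124B hex = 4683 decimal

4683


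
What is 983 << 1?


0b1111010111 << 1 = 0b11110101110 = 1966

1966


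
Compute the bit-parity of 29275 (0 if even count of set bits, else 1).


0b111001001011011 has 9 ones => parity 1

1


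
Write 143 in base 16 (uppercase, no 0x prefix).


143 = 8F hex

8F


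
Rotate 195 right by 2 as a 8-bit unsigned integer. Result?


Rotate 0b11000011 right by 2 (8-bit) = 0b11110000 = 240

240


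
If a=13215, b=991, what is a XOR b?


13215 ^ 991 = 12352

12352


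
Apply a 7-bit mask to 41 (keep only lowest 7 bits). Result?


41 & 127 = 41

41


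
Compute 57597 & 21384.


0b1110000011111101 & 0b101001110001000 = 0b100000010001000 = 16520

16520


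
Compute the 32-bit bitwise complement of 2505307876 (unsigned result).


~0b10010101010100111111011011100100 = 0b1101010101011000000100100011011 = 1789659419 (32-bit unsigned)

1789659419


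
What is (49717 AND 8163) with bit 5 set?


Step 1: 49717 & 8163 = 545
Step 2: 545 | (1 << 5) = 545 | 32 = 545

545


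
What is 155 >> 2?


0b10011011 >> 2 = 0b100110 = 38

38


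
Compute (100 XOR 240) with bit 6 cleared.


Step 1: 100 ^ 240 = 148
Step 2: 148 & ~(1 << 6) = 148

148


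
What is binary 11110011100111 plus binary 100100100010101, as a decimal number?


11110011100111 + 100100100010101 = 1000010111111100 = 34300

34300


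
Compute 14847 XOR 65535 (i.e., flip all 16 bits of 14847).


14847 ^ 65535 = 50688

50688


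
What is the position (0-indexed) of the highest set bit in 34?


0b100010. Highest set bit at position 5

5


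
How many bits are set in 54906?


0b1101011001111010 has 10 set bits

10


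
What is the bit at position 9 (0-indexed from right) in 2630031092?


0b10011100110000110001011011110100, position 9 = 1

1


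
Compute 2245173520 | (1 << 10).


2245173520 | (1 << 10) = 2245173520 | 1024 = 2245174544

2245174544


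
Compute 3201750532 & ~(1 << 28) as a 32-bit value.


3201750532 & ~(1 << 28) = 2933315076

2933315076


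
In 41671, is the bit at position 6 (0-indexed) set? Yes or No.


0b1010001011000111, bit 6 = 1. Yes

Yes


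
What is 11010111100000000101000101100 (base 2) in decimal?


11010111100000000101000101100 in decimal = 451938860

451938860


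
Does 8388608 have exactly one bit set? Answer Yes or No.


0b100000000000000000000000. Only one bit set => Yes

Yes


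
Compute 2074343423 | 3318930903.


0b1111011101000111111011111111111 | 0b11000101110100101101110111010111 = 0b11111111111100111111111111111111 = 4294180863

4294180863


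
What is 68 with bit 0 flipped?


68 ^ (1 << 0) = 68 ^ 1 = 69

69


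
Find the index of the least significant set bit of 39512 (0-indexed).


0b1001101001011000. Lowest set bit at position 3

3


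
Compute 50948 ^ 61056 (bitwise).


0b1100011100000100 ^ 0b1110111010000000 = 0b10100110000100 = 10628

10628


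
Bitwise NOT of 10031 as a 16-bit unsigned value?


~0b10011100101111 = 0b1101100011010000 = 55504 (16-bit unsigned)

55504


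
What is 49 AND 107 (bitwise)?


0b110001 & 0b1101011 = 0b100001 = 33

33


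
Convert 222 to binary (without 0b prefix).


222 = 11011110 in binary

11011110


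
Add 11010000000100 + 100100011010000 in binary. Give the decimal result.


11010000000100 + 100100011010000 = 111110011010100 = 31956

31956


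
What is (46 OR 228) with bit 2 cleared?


Step 1: 46 | 228 = 238
Step 2: 238 & ~(1 << 2) = 234

234


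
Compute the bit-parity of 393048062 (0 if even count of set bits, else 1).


0b10111011011010110111111111110 has 22 ones => parity 0

0


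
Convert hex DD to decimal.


DD hex = 221 decimal

221


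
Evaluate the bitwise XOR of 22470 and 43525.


0b101011111000110 ^ 0b1010101000000101 = 0b1111110111000011 = 64963

64963


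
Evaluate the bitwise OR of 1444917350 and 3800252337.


0b1010110000111111011000001100110 | 0b11100010100000110011111110110001 = 0b11110110100111111011111111110111 = 4137664503

4137664503


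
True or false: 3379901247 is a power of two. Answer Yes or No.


0b11001001011101010011001100111111. Multiple bits set => No

No


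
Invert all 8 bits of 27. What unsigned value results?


27 ^ 255 = 228

228


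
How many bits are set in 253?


0b11111101 has 7 set bits

7


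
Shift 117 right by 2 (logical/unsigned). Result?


0b1110101 >> 2 = 0b11101 = 29

29


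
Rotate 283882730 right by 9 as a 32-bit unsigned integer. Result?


Rotate 0b10000111010111011010011101010 right by 9 (32-bit) = 0b1110101000010000111010111011010 = 1963488730

1963488730


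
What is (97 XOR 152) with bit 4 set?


Step 1: 97 ^ 152 = 249
Step 2: 249 | (1 << 4) = 249 | 16 = 249

249


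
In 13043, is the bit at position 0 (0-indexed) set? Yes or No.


0b11001011110011, bit 0 = 1. Yes

Yes


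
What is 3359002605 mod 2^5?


3359002605 & 31 = 13

13


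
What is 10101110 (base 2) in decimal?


10101110 in decimal = 174

174


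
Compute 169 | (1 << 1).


169 | (1 << 1) = 169 | 2 = 171

171


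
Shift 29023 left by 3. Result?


0b111000101011111 << 3 = 0b111000101011111000 = 232184

232184


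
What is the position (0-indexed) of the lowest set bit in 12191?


0b10111110011111. Lowest set bit at position 0

0


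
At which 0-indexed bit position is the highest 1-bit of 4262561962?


0b11111110000100011000100010101010. Highest set bit at position 31

31


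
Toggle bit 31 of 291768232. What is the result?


291768232 ^ (1 << 31) = 291768232 ^ 2147483648 = 2439251880

2439251880


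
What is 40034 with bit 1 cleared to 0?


40034 & ~(1 << 1) = 40032

40032


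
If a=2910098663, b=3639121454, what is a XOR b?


2910098663 ^ 3639121454 = 1973158601

1973158601


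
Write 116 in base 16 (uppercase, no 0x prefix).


116 = 74 hex

74


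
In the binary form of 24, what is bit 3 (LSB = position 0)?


0b11000, position 3 = 1

1


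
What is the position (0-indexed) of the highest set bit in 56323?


0b1101110000000011. Highest set bit at position 15

15


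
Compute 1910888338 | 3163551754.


0b1110001111001011101011110010010 | 0b10111100100011111111100000001010 = 0b11111101111011111111111110011010 = 4260364186

4260364186


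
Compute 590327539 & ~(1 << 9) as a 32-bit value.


590327539 & ~(1 << 9) = 590327027

590327027


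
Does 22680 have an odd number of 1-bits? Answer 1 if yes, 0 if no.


0b101100010011000 has 6 ones => parity 0

0


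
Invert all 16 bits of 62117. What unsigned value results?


62117 ^ 65535 = 3418

3418


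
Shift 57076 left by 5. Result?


0b1101111011110100 << 5 = 0b110111101111010000000 = 1826432

1826432


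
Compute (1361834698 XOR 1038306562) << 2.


Step 1: 1361834698 ^ 1038306562 = 1825095624
Step 2: 1825095624 << 2 = 7300382496

7300382496


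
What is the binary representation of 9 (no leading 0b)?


9 = 1001 in binary

1001


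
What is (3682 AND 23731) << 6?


Step 1: 3682 & 23731 = 3106
Step 2: 3106 << 6 = 198784

198784


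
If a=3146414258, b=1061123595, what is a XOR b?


3146414258 ^ 1061123595 = 2226458297

2226458297


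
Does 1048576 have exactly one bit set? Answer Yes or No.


0b100000000000000000000. Only one bit set => Yes

Yes


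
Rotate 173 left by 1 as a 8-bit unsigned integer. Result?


Rotate 0b10101101 left by 1 (8-bit) = 0b1011011 = 91

91


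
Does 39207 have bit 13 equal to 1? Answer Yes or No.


0b1001100100100111, bit 13 = 0. No

No


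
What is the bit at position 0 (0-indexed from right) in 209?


0b11010001, position 0 = 1

1


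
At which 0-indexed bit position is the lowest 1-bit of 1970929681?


0b1110101011110100000000000010001. Lowest set bit at position 0

0


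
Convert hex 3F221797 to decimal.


3F221797 hex = 1059198871 decimal

1059198871


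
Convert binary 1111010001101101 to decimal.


1111010001101101 in decimal = 62573

62573


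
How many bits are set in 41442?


0b1010000111100010 has 7 set bits

7


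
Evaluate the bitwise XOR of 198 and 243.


0b11000110 ^ 0b11110011 = 0b110101 = 53

53


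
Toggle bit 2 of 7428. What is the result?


7428 ^ (1 << 2) = 7428 ^ 4 = 7424

7424


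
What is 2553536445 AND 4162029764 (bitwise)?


0b10011000001100111101111110111101 & 0b11111000000100111000100011000100 = 0b10011000000100111000100010000100 = 2551416964

2551416964


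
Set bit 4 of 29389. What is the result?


29389 | (1 << 4) = 29389 | 16 = 29405

29405


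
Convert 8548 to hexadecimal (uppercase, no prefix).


8548 = 2164 hex

2164


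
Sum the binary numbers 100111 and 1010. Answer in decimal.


100111 + 1010 = 110001 = 49

49


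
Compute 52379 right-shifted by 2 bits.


0b1100110010011011 >> 2 = 0b11001100100110 = 13094

13094


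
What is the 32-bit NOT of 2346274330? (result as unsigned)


~0b10001011110110010100111000011010 = 0b1110100001001101011000111100101 = 1948692965 (32-bit unsigned)

1948692965


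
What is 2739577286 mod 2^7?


2739577286 & 127 = 70

70


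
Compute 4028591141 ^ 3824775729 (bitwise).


0b11110000000111110110110000100101 ^ 0b11100011111110010111001000110001 = 0b10011111001100001111000010100 = 333848084

333848084


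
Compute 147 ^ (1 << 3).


147 ^ (1 << 3) = 147 ^ 8 = 155

155


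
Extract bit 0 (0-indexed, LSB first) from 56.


0b111000, position 0 = 0

0


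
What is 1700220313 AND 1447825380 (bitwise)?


0b1100101010101110100110110011001 & 0b1010110010011000000111111100100 = 0b1000100010001000000110110000000 = 1145310592

1145310592


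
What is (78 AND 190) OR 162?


Step 1: 78 & 190 = 14
Step 2: 14 | 162 = 174

174


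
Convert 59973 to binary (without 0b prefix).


59973 = 1110101001000101 in binary

1110101001000101


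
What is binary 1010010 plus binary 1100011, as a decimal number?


1010010 + 1100011 = 10110101 = 181

181


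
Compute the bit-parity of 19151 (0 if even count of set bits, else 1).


0b100101011001111 has 9 ones => parity 1

1


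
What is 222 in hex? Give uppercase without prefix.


222 = DE hex

DE


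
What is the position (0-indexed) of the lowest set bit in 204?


0b11001100. Lowest set bit at position 2

2


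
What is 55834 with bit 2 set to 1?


55834 | (1 << 2) = 55834 | 4 = 55838

55838


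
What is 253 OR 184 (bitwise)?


0b11111101 | 0b10111000 = 0b11111101 = 253

253


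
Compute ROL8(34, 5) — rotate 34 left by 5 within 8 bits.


Rotate 0b100010 left by 5 (8-bit) = 0b1000100 = 68

68


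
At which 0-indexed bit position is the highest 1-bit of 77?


0b1001101. Highest set bit at position 6

6


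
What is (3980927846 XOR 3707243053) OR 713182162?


Step 1: 3980927846 ^ 3707243053 = 833628491
Step 2: 833628491 | 713182162 = 1001548763

1001548763


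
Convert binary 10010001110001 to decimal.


10010001110001 in decimal = 9329

9329


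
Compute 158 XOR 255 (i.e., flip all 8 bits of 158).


158 ^ 255 = 97

97


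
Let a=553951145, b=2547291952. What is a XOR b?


553951145 ^ 2547291952 = 3067087001

3067087001


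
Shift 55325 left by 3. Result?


0b1101100000011101 << 3 = 0b1101100000011101000 = 442600

442600


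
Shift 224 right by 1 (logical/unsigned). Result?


0b11100000 >> 1 = 0b1110000 = 112

112


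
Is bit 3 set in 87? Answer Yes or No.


0b1010111, bit 3 = 0. No

No


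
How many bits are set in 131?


0b10000011 has 3 set bits

3


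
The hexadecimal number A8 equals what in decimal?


A8 hex = 168 decimal

168


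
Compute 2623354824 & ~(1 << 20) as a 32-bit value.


2623354824 & ~(1 << 20) = 2622306248

2622306248


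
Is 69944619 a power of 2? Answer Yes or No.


0b100001010110100010100101011. Multiple bits set => No

No


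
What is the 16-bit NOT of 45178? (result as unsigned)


~0b1011000001111010 = 0b100111110000101 = 20357 (16-bit unsigned)

20357


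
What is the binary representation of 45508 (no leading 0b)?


45508 = 1011000111000100 in binary

1011000111000100


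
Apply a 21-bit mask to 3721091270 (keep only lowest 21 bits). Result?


3721091270 & 2097151 = 743622

743622


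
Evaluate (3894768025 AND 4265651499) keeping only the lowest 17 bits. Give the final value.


Step 1: 3894768025 & 4265651499 = 3892322569
Step 2: 3892322569 & 131071 = 8457

8457


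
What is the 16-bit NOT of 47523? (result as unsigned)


~0b1011100110100011 = 0b100011001011100 = 18012 (16-bit unsigned)

18012


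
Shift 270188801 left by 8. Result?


0b10000000110101100000100000001 << 8 = 0b1000000011010110000010000000100000000 = 69168333056

69168333056


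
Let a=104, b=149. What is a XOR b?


104 ^ 149 = 253

253


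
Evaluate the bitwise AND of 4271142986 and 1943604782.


0b11111110100101000111100001001010 & 0b1110011110110010000111000101110 = 0b1110010100100000000100000001010 = 1922041866

1922041866


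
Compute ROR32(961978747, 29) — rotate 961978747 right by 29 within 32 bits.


Rotate 0b111001010101101010000101111011 right by 29 (32-bit) = 0b11001010101101010000101111011001 = 3400862681

3400862681


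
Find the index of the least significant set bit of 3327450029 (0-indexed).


0b11000110010101001101101110101101. Lowest set bit at position 0

0


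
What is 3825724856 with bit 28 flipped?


3825724856 ^ (1 << 28) = 3825724856 ^ 268435456 = 4094160312

4094160312


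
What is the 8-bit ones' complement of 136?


136 ^ 255 = 119

119


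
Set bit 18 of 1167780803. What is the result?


1167780803 | (1 << 18) = 1167780803 | 262144 = 1168042947

1168042947


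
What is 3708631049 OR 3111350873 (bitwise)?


0b11011101000011010011100000001001 | 0b10111001011100110111001001011001 = 0b11111101011111110111101001011001 = 4252990041

4252990041


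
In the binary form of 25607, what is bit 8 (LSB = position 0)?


0b110010000000111, position 8 = 0

0


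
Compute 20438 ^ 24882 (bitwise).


0b100111111010110 ^ 0b110000100110010 = 0b10111011100100 = 12004

12004


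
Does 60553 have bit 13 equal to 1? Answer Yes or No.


0b1110110010001001, bit 13 = 1. Yes

Yes


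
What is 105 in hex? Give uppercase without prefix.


105 = 69 hex

69


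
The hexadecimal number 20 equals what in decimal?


20 hex = 32 decimal

32


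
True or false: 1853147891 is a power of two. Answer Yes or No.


0b1101110011101001100101011110011. Multiple bits set => No

No


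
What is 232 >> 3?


0b11101000 >> 3 = 0b11101 = 29

29


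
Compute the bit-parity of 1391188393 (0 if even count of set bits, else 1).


0b1010010111010111101100110101001 has 18 ones => parity 0

0


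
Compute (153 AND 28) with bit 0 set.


Step 1: 153 & 28 = 24
Step 2: 24 | (1 << 0) = 24 | 1 = 25

25


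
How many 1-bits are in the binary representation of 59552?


0b1110100010100000 has 6 set bits

6


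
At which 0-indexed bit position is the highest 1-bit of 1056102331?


0b111110111100101101011110111011. Highest set bit at position 29

29


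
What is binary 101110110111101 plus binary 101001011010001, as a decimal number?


101110110111101 + 101001011010001 = 1011000010001110 = 45198

45198


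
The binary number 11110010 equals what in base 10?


11110010 in decimal = 242

242


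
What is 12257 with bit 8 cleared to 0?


12257 & ~(1 << 8) = 12001

12001


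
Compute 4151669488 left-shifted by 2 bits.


0b11110111011101010111001011110000 << 2 = 0b1111011101110101011100101111000000 = 16606677952

16606677952


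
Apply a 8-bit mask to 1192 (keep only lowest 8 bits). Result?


1192 & 255 = 168

168


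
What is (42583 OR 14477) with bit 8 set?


Step 1: 42583 | 14477 = 48863
Step 2: 48863 | (1 << 8) = 48863 | 256 = 49119

49119


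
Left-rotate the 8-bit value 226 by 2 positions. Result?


Rotate 0b11100010 left by 2 (8-bit) = 0b10001011 = 139

139


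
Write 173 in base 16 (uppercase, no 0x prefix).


173 = AD hex

AD


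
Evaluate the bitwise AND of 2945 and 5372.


0b101110000001 & 0b1010011111100 = 0b10000000 = 128

128


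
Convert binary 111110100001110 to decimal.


111110100001110 in decimal = 32014

32014


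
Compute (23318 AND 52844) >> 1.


Step 1: 23318 & 52844 = 18948
Step 2: 18948 >> 1 = 9474

9474


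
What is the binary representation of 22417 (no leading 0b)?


22417 = 101011110010001 in binary

101011110010001


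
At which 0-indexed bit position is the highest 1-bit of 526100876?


0b11111010110111010100110001100. Highest set bit at position 28

28


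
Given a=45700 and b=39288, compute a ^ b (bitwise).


45700 ^ 39288 = 11260

11260


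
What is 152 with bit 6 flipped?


152 ^ (1 << 6) = 152 ^ 64 = 216

216


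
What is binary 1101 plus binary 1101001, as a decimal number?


1101 + 1101001 = 1110110 = 118

118


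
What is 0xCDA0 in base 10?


CDA0 hex = 52640 decimal

52640


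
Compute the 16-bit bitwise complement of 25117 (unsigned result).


~0b110001000011101 = 0b1001110111100010 = 40418 (16-bit unsigned)

40418


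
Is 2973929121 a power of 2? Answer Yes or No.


0b10110001010000101000111010100001. Multiple bits set => No

No


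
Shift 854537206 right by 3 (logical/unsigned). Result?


0b110010111011110011001111110110 >> 3 = 0b110010111011110011001111110 = 106817150

106817150


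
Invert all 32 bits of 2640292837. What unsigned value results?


2640292837 ^ 4294967295 = 1654674458

1654674458


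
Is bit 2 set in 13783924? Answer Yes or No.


0b110100100101001101110100, bit 2 = 1. Yes

Yes


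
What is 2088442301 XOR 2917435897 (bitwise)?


0b1111100011110110001100110111101 ^ 0b10101101111001001000100111111001 = 0b11010001100111111001000001000100 = 3516895300

3516895300


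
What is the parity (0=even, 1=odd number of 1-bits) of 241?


0b11110001 has 5 ones => parity 1

1


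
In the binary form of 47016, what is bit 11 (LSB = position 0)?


0b1011011110101000, position 11 = 0

0


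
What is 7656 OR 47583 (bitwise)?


0b1110111101000 | 0b1011100111011111 = 0b1011110111111111 = 48639

48639


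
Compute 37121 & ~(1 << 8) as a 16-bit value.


37121 & ~(1 << 8) = 36865

36865


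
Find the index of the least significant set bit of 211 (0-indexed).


0b11010011. Lowest set bit at position 0

0


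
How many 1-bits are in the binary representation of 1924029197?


0b1110010101011100101101100001101 has 17 set bits

17


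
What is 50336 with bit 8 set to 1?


50336 | (1 << 8) = 50336 | 256 = 50592

50592


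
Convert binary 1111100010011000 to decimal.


1111100010011000 in decimal = 63640

63640


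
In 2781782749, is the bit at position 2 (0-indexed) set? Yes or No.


0b10100101110011101010001011011101, bit 2 = 1. Yes

Yes


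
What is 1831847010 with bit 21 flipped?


1831847010 ^ (1 << 21) = 1831847010 ^ 2097152 = 1829749858

1829749858


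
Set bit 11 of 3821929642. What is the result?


3821929642 | (1 << 11) = 3821929642 | 2048 = 3821931690

3821931690


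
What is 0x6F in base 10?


6F hex = 111 decimal

111


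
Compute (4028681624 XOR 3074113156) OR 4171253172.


Step 1: 4028681624 ^ 3074113156 = 1193014044
Step 2: 1193014044 | 4171253172 = 4290508732

4290508732


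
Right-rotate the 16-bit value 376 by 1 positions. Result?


Rotate 0b101111000 right by 1 (16-bit) = 0b10111100 = 188

188


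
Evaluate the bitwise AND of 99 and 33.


0b1100011 & 0b100001 = 0b100001 = 33

33


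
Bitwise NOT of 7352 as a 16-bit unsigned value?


~0b1110010111000 = 0b1110001101000111 = 58183 (16-bit unsigned)

58183


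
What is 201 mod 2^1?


201 & 1 = 1

1


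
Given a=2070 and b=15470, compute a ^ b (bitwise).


2070 ^ 15470 = 13432

13432


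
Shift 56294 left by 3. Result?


0b1101101111100110 << 3 = 0b1101101111100110000 = 450352

450352


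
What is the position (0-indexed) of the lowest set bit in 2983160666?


0b10110001110011110110101101011010. Lowest set bit at position 1

1


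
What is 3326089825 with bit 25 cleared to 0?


3326089825 & ~(1 << 25) = 3292535393

3292535393


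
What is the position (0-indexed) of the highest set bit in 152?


0b10011000. Highest set bit at position 7

7


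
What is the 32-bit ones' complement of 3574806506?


3574806506 ^ 4294967295 = 720160789

720160789


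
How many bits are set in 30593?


0b111011110000001 has 8 set bits

8


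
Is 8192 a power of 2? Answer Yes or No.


0b10000000000000. Only one bit set => Yes

Yes


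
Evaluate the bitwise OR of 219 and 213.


0b11011011 | 0b11010101 = 0b11011111 = 223

223


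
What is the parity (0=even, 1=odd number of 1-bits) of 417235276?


0b11000110111101000000101001100 has 13 ones => parity 1

1


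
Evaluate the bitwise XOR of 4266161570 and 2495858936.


0b11111110010010000111010110100010 ^ 0b10010100110000111100100011111000 = 0b1101010100010111011110101011010 = 1787542874

1787542874


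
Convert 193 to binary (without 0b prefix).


193 = 11000001 in binary

11000001


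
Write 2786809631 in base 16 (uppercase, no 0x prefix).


2786809631 = A61B571F hex

A61B571F


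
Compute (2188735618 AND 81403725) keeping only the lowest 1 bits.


Step 1: 2188735618 & 81403725 = 5248000
Step 2: 5248000 & 1 = 0

0


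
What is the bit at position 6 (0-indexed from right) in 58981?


0b1110011001100101, position 6 = 1

1


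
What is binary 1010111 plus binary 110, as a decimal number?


1010111 + 110 = 1011101 = 93

93


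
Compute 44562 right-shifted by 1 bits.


0b1010111000010010 >> 1 = 0b101011100001001 = 22281

22281


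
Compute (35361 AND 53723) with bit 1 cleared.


Step 1: 35361 & 53723 = 32769
Step 2: 32769 & ~(1 << 1) = 32769

32769


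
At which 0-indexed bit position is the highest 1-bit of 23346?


0b101101100110010. Highest set bit at position 14

14


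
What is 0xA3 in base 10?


A3 hex = 163 decimal

163


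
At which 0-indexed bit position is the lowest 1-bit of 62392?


0b1111001110111000. Lowest set bit at position 3

3


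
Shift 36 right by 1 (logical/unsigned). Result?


0b100100 >> 1 = 0b10010 = 18

18


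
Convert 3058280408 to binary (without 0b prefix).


3058280408 = 10110110010010011010011111011000 in binary

10110110010010011010011111011000


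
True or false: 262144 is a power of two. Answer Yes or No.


0b1000000000000000000. Only one bit set => Yes

Yes


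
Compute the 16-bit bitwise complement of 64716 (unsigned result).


~0b1111110011001100 = 0b1100110011 = 819 (16-bit unsigned)

819


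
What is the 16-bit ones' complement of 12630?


12630 ^ 65535 = 52905

52905


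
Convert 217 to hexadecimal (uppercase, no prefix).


217 = D9 hex

D9


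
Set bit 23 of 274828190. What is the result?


274828190 | (1 << 23) = 274828190 | 8388608 = 283216798

283216798


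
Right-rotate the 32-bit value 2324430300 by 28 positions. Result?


Rotate 0b10001010100010111111110111011100 right by 28 (32-bit) = 0b10101000101111111101110111001000 = 2831146440

2831146440


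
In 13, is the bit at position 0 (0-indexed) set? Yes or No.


0b1101, bit 0 = 1. Yes

Yes


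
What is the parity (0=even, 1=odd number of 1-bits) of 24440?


0b101111101111000 has 10 ones => parity 0

0


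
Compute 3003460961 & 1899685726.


0b10110011000001010010110101100001 & 0b1110001001110101110011101011110 = 0b110001000000000010010101000000 = 822093120

822093120


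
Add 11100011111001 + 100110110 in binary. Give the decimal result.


11100011111001 + 100110110 = 11101000101111 = 14895

14895


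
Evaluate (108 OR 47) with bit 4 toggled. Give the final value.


Step 1: 108 | 47 = 111
Step 2: 111 ^ (1 << 4) = 111 ^ 16 = 127

127


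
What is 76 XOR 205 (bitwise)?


0b1001100 ^ 0b11001101 = 0b10000001 = 129

129


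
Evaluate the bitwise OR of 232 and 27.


0b11101000 | 0b11011 = 0b11111011 = 251

251


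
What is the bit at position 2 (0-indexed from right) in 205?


0b11001101, position 2 = 1

1


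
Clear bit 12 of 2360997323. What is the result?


2360997323 & ~(1 << 12) = 2360993227

2360993227


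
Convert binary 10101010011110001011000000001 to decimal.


10101010011110001011000000001 in decimal = 357504513

357504513


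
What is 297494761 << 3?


0b10001101110110110100011101001 << 3 = 0b10001101110110110100011101001000 = 2379958088

2379958088


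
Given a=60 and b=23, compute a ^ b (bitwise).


60 ^ 23 = 43

43


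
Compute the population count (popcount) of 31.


0b11111 has 5 set bits

5


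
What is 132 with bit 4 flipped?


132 ^ (1 << 4) = 132 ^ 16 = 148

148


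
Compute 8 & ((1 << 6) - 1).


8 & 63 = 8

8


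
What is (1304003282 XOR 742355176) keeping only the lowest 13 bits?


Step 1: 1304003282 ^ 742355176 = 1636233786
Step 2: 1636233786 & 8191 = 4666

4666


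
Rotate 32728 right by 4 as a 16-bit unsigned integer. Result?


Rotate 0b111111111011000 right by 4 (16-bit) = 0b1000011111111101 = 34813

34813


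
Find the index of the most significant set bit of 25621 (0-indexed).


0b110010000010101. Highest set bit at position 14

14


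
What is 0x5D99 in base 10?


5D99 hex = 23961 decimal

23961


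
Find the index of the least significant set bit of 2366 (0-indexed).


0b100100111110. Lowest set bit at position 1

1


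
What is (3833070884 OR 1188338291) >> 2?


Step 1: 3833070884 | 1188338291 = 3875315575
Step 2: 3875315575 >> 2 = 968828893

968828893


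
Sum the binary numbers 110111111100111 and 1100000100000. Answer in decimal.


110111111100111 + 1100000100000 = 1000100000000111 = 34823

34823


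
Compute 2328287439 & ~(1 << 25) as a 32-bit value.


2328287439 & ~(1 << 25) = 2294733007

2294733007


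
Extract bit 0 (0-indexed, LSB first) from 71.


0b1000111, position 0 = 1

1


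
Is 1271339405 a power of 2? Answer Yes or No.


0b1001011110001110001100110001101. Multiple bits set => No

No


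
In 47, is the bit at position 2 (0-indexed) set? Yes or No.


0b101111, bit 2 = 1. Yes

Yes


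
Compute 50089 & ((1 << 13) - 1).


50089 & 8191 = 937

937


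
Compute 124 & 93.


0b1111100 & 0b1011101 = 0b1011100 = 92

92


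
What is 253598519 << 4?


0b1111000111011001101100110111 << 4 = 0b11110001110110011011001101110000 = 4057576304

4057576304


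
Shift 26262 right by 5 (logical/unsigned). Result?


0b110011010010110 >> 5 = 0b1100110100 = 820

820


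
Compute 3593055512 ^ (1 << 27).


3593055512 ^ (1 << 27) = 3593055512 ^ 134217728 = 3727273240

3727273240


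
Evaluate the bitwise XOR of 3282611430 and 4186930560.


0b11000011101010001010110011100110 ^ 0b11111001100011110111110110000000 = 0b111010001001111101000101100110 = 975688038

975688038


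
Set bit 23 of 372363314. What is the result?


372363314 | (1 << 23) = 372363314 | 8388608 = 380751922

380751922


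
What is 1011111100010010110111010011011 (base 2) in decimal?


1011111100010010110111010011011 in decimal = 1602842267

1602842267


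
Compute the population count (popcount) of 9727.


0b10010111111111 has 11 set bits

11


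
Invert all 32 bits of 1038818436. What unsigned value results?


1038818436 ^ 4294967295 = 3256148859

3256148859


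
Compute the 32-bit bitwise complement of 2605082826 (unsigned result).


~0b10011011010001100110100011001010 = 0b1100100101110011001011100110101 = 1689884469 (32-bit unsigned)

1689884469


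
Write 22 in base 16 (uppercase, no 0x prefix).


22 = 16 hex

16


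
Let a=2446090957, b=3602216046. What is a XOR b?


2446090957 ^ 3602216046 = 1199117987

1199117987


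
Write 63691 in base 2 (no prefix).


63691 = 1111100011001011 in binary

1111100011001011


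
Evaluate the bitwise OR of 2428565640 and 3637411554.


0b10010000110000001111100010001000 | 0b11011000110011100111111011100010 = 0b11011000110011101111111011101010 = 3637444330

3637444330


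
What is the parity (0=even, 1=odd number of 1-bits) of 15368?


0b11110000001000 has 5 ones => parity 1

1


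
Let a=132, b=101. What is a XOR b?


132 ^ 101 = 225

225


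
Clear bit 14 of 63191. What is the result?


63191 & ~(1 << 14) = 46807

46807


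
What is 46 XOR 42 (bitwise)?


0b101110 ^ 0b101010 = 0b100 = 4

4


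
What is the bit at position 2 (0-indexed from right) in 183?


0b10110111, position 2 = 1

1


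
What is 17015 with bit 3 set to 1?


17015 | (1 << 3) = 17015 | 8 = 17023

17023


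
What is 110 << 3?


0b1101110 << 3 = 0b1101110000 = 880

880


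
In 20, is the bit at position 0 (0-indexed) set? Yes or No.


0b10100, bit 0 = 0. No

No


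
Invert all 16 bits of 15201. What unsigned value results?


15201 ^ 65535 = 50334

50334


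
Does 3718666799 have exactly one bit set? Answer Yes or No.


0b11011101101001100101101000101111. Multiple bits set => No

No


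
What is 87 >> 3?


0b1010111 >> 3 = 0b1010 = 10

10


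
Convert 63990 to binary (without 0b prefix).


63990 = 1111100111110110 in binary

1111100111110110


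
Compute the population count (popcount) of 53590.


0b1101000101010110 has 8 set bits

8


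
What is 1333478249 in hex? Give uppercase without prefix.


1333478249 = 4F7B4369 hex

4F7B4369


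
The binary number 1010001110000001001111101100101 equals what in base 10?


1010001110000001001111101100101 in decimal = 1371578213

1371578213


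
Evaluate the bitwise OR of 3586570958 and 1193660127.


0b11010101110001101011101011001110 | 0b1000111001001011100111011011111 = 0b11010111111001111111111011011111 = 3622305503

3622305503


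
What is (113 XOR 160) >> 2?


Step 1: 113 ^ 160 = 209
Step 2: 209 >> 2 = 52

52


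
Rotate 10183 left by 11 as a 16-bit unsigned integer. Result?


Rotate 0b10011111000111 left by 11 (16-bit) = 0b11100100111110 = 14654

14654


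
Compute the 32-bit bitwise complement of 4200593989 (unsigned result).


~0b11111010010111111111101001000101 = 0b101101000000000010110111010 = 94373306 (32-bit unsigned)

94373306


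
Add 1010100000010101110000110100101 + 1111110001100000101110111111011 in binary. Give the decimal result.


1010100000010101110000110100101 + 1111110001100000101110111111011 = 11010010001110110011111110100000 = 3527098272

3527098272


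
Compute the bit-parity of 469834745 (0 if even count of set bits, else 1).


0b11100000000010001101111111001 has 14 ones => parity 0

0


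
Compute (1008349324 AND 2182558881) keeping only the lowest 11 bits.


Step 1: 1008349324 & 2182558881 = 1192064
Step 2: 1192064 & 2047 = 128

128


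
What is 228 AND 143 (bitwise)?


0b11100100 & 0b10001111 = 0b10000100 = 132

132


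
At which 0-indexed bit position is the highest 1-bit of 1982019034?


0b1110110001000110011010111011010. Highest set bit at position 30

30


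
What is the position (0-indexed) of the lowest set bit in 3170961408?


0b10111101000000010000100000000000. Lowest set bit at position 11

11


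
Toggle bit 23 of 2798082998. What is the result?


2798082998 ^ (1 << 23) = 2798082998 ^ 8388608 = 2789694390

2789694390


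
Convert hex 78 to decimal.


78 hex = 120 decimal

120


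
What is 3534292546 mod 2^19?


3534292546 & 524287 = 67138

67138


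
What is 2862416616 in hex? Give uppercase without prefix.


2862416616 = AA9D02E8 hex

AA9D02E8


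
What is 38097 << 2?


0b1001010011010001 << 2 = 0b100101001101000100 = 152388

152388


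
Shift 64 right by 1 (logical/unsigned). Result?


0b1000000 >> 1 = 0b100000 = 32

32


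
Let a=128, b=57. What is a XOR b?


128 ^ 57 = 185

185


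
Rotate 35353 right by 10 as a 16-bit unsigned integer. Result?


Rotate 0b1000101000011001 right by 10 (16-bit) = 0b1000011001100010 = 34402

34402


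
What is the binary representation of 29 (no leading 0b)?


29 = 11101 in binary

11101


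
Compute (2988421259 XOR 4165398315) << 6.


Step 1: 2988421259 ^ 4165398315 = 1247371168
Step 2: 1247371168 << 6 = 79831754752

79831754752


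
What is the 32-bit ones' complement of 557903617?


557903617 ^ 4294967295 = 3737063678

3737063678


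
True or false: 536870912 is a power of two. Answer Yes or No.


0b100000000000000000000000000000. Only one bit set => Yes

Yes


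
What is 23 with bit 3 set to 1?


23 | (1 << 3) = 23 | 8 = 31

31


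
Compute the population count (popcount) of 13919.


0b11011001011111 has 10 set bits

10


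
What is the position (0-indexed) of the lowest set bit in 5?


0b101. Lowest set bit at position 0

0


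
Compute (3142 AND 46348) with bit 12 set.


Step 1: 3142 & 46348 = 1028
Step 2: 1028 | (1 << 12) = 1028 | 4096 = 5124

5124


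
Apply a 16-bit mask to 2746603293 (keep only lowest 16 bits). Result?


2746603293 & 65535 = 55069

55069


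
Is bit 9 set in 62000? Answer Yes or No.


0b1111001000110000, bit 9 = 1. Yes

Yes


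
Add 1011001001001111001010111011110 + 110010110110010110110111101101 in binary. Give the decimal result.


1011001001001111001010111011110 + 110010110110010110110111101101 = 10001100000000010000001111001011 = 2348876747

2348876747


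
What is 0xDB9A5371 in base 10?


DB9A5371 hex = 3684324209 decimal

3684324209


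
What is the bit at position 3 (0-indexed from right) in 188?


0b10111100, position 3 = 1

1


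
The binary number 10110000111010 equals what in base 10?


10110000111010 in decimal = 11322

11322
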